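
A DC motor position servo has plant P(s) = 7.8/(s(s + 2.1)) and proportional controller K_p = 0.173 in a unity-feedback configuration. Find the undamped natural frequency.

The closed-loop denominator is s(s+2.1) + 0.173·7.8 = s² + 2.1s + 1.349.
So ω_n² = 1.349 ⇒ ω_n = 1.162 rad/s, and ζ = 2.1/(2ω_n) = 0.904.

ω_n = 1.16 rad/s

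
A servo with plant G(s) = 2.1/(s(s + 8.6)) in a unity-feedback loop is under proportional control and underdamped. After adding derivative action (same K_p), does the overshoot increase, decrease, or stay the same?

decrease

With PD the characteristic equation becomes s² + (a + K·K_d)s + K·K_p = 0; the damping term grows, ζ rises, overshoot falls.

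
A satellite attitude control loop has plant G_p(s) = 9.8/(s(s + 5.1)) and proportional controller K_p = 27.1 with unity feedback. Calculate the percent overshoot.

The closed-loop denominator s² + 5.1s + 265.6 gives ω_n = √265.6 = 16.3 and ζ = 5.1/(2ω_n) = 0.1565.
%OS = 100·exp(−πζ/√(1−ζ²)) = 100·exp(−π·0.1565/√0.9755) = 60.8%.

60.8%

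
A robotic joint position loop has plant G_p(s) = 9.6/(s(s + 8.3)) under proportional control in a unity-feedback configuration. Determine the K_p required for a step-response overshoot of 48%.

From %OS = 100·exp(−πζ/√(1−ζ²)) = 48%, ζ = −ln(0.48)/√(π²+ln²(0.48)) = 0.2275.
Characteristic equation s² + 8.3s + 9.6K_p = 0 gives ζ = 8.3/(2√(9.6K_p)).
Setting ζ = 0.2275: √(9.6K_p) = 8.3/(2·0.2275) = 18.24, so K_p = 332.8/9.6 = 34.7.

K_p = 34.7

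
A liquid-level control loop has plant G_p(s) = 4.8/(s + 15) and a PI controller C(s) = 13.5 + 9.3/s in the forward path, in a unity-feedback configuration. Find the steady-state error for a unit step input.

The open loop C(s)G_p(s) has a pole at the origin (type 1), so the static position error constant is infinite and e_ss = 1/(1+∞) = 0.

0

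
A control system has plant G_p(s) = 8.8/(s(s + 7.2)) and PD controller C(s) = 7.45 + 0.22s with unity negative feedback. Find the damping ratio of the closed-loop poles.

Forward path: (7.45 + 0.22s)·8.8/(s(s+7.2)). The closed-loop characteristic equation is s² + (7.2 + 8.8·0.22)s + 8.8·7.45 = 0.
That is s² + 9.136s + 65.56 = 0, so ω_n = 8.097 rad/s and ζ = 9.136/(2·8.097) = 0.5642.

ζ = 0.564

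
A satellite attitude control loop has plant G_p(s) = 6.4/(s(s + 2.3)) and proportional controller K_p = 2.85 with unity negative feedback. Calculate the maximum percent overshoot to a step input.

Closed-loop characteristic equation: s² + 2.3s + 18.24 = 0, so ω_n = 4.271 rad/s and ζ = 2.3/(2·4.271) = 0.2693.
%OS = 100·exp(−πζ/√(1−ζ²)) = 100·exp(−π·0.2693/√0.9275) = 41.5%.

41.5%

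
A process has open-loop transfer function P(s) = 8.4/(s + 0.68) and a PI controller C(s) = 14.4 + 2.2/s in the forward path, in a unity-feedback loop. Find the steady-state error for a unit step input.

0

The open loop C(s)P(s) has a pole at the origin (type 1), so the static position error constant is infinite and e_ss = 1/(1+∞) = 0.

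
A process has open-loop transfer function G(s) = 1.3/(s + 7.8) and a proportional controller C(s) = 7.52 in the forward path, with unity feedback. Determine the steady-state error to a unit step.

The loop is type 0. Static position error constant K_pos = C(0)·G(0) = 7.52·0.1667 = 1.253.
Steady-state error to a unit step: e_ss = 1/(1+K_pos) = 1/2.253 = 0.444.

0.444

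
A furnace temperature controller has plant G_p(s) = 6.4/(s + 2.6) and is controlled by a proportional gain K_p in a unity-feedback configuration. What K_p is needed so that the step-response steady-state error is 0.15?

K_p = 2.3

Steady-state error for a unit step on this type-0 loop is 1/(1 + K_p·G_p(0)).
G_p(0) = 2.462. Require 1/(1 + K_p·2.462) = 0.15, so 1 + 2.462·K_p = 6.667.
K_p = (6.667 − 1)/2.462 = 2.3.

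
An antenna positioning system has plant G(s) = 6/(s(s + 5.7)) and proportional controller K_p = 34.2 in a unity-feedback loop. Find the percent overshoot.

From 1 + K_pG(s) = 0: s² + 5.7s + 205.2 = 0 ⇒ ω_n = 14.32, ζ = 0.199.
%OS = 100·exp(−πζ/√(1−ζ²)) = 100·exp(−π·0.199/√0.9604) = 52.8%.

52.8%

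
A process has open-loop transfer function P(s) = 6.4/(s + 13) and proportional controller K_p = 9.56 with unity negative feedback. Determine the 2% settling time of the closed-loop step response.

Closed-loop transfer function: T(s) = K_p·P(s)/(1 + K_p·P(s)) = 61.18/(s + 13 + 61.18) = 61.18/(s + 74.18).
Time constant τ = 1/74.18 = 0.01348 s, so the 2% settling time is about 4τ = 0.0539 s.

T_s ≈ 0.0539 s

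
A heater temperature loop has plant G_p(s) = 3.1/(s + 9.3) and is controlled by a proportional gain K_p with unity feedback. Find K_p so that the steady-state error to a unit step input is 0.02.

K_p = 147

For a type-0 loop with proportional control, e_ss = 1/(1 + K_p·G_p(0)).
G_p(0) = 0.3333. Require 1/(1 + K_p·0.3333) = 0.02, so 1 + 0.3333·K_p = 50.
K_p = (50 − 1)/0.3333 = 147.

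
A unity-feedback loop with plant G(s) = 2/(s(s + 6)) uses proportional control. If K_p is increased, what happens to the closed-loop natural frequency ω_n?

ω_n = √(2·K_p), which grows with K_p.

increase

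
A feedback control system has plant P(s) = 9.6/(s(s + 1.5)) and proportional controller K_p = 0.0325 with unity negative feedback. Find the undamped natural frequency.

With unity feedback the closed-loop characteristic equation is s² + 1.5s + 0.0325·9.6 = s² + 1.5s + 0.312 = 0.
Matching s² + 2ζω_n s + ω_n²: ω_n = √0.312 = 0.5586 rad/s and 2ζω_n = 1.5, so ζ = 1.5/(2·0.5586) = 1.34.

ω_n = 0.559 rad/s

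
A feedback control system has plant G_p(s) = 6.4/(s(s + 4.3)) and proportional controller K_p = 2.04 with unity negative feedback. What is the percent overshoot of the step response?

9.77%

The closed-loop denominator s² + 4.3s + 13.06 gives ω_n = √13.06 = 3.613 and ζ = 4.3/(2ω_n) = 0.595.
%OS = 100·exp(−πζ/√(1−ζ²)) = 100·exp(−π·0.595/√0.6459) = 9.77%.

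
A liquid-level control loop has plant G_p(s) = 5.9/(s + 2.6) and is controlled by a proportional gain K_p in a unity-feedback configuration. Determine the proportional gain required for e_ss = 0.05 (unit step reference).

K_p = 8.37

For a type-0 loop with proportional control, e_ss = 1/(1 + K_p·G_p(0)).
G_p(0) = 2.269. Require 1/(1 + K_p·2.269) = 0.05, so 1 + 2.269·K_p = 20.
K_p = (20 − 1)/2.269 = 8.37.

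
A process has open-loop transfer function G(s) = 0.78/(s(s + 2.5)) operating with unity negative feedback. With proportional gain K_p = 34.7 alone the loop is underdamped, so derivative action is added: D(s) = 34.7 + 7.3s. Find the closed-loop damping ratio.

ζ = 0.788

Forward path: (34.7 + 7.3s)·0.78/(s(s+2.5)). The closed-loop characteristic equation is s² + (2.5 + 0.78·7.3)s + 0.78·34.7 = 0.
That is s² + 8.194s + 27.07 = 0, so ω_n = 5.202 rad/s and ζ = 8.194/(2·5.202) = 0.7875.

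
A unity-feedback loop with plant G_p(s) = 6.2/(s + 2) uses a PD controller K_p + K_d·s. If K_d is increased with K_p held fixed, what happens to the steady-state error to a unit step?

unchanged

At s = 0 the derivative term contributes nothing: C(0) = K_p regardless of K_d, so K_pos = K_p·G_p(0) and e_ss are unchanged.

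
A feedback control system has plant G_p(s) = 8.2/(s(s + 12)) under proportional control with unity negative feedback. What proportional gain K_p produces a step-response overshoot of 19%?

From %OS = 100·exp(−πζ/√(1−ζ²)) = 19%, ζ = −ln(0.19)/√(π²+ln²(0.19)) = 0.4673.
Characteristic equation s² + 12s + 8.2K_p = 0 gives ζ = 12/(2√(8.2K_p)).
Setting ζ = 0.4673: √(8.2K_p) = 12/(2·0.4673) = 12.84, so K_p = 164.8/8.2 = 20.1.

K_p = 20.1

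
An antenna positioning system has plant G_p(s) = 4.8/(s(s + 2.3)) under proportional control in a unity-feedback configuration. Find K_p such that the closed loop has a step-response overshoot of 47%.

From %OS = 100·exp(−πζ/√(1−ζ²)) = 47%, ζ = −ln(0.47)/√(π²+ln²(0.47)) = 0.2337.
Characteristic equation s² + 2.3s + 4.8K_p = 0 gives ζ = 2.3/(2√(4.8K_p)).
Setting ζ = 0.2337: √(4.8K_p) = 2.3/(2·0.2337) = 4.921, so K_p = 24.22/4.8 = 5.05.

K_p = 5.05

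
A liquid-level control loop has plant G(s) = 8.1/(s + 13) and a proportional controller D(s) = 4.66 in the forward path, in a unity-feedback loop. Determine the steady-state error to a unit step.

0.256

The loop is type 0. Static position error constant K_pos = D(0)·G(0) = 4.66·0.6231 = 2.904.
Steady-state error to a unit step: e_ss = 1/(1+K_pos) = 1/3.904 = 0.256.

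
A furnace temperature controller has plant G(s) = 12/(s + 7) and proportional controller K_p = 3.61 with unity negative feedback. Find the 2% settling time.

T_s ≈ 0.0795 s

Closed-loop transfer function: T(s) = K_p·G(s)/(1 + K_p·G(s)) = 43.32/(s + 7 + 43.32) = 43.32/(s + 50.32).
Time constant τ = 1/50.32 = 0.01987 s, so the 2% settling time is about 4τ = 0.0795 s.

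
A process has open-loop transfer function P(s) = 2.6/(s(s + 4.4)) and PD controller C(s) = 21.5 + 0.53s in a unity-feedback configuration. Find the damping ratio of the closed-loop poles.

Forward path: (21.5 + 0.53s)·2.6/(s(s+4.4)). The closed-loop characteristic equation is s² + (4.4 + 2.6·0.53)s + 2.6·21.5 = 0.
That is s² + 5.778s + 55.9 = 0, so ω_n = 7.477 rad/s and ζ = 5.778/(2·7.477) = 0.3864.

ζ = 0.386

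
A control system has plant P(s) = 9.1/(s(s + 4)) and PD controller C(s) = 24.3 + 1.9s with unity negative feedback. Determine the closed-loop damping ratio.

Forward path: (24.3 + 1.9s)·9.1/(s(s+4)). The closed-loop characteristic equation is s² + (4 + 9.1·1.9)s + 9.1·24.3 = 0.
That is s² + 21.29s + 221.1 = 0, so ω_n = 14.87 rad/s and ζ = 21.29/(2·14.87) = 0.7158.

ζ = 0.716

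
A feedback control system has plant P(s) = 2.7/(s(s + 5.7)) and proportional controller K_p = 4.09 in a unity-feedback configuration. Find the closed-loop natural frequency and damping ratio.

ω_n = 3.32 rad/s, ζ = 0.858

The closed-loop denominator is s(s+5.7) + 4.09·2.7 = s² + 5.7s + 11.04.
Matching s² + 2ζω_n s + ω_n²: ω_n = √11.04 = 3.323 rad/s and 2ζω_n = 5.7, so ζ = 5.7/(2·3.323) = 0.858.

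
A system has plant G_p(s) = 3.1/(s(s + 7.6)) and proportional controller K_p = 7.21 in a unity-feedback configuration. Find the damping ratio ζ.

ζ = 0.804

The closed-loop denominator is s(s+7.6) + 7.21·3.1 = s² + 7.6s + 22.35.
So ω_n² = 22.35 ⇒ ω_n = 4.728 rad/s, and ζ = 7.6/(2ω_n) = 0.804.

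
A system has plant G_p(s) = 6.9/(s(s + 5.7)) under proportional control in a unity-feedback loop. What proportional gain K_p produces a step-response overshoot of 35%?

K_p = 11.7

From %OS = 100·exp(−πζ/√(1−ζ²)) = 35%, ζ = −ln(0.35)/√(π²+ln²(0.35)) = 0.3169.
Characteristic equation s² + 5.7s + 6.9K_p = 0 gives ζ = 5.7/(2√(6.9K_p)).
Setting ζ = 0.3169: √(6.9K_p) = 5.7/(2·0.3169) = 8.992, so K_p = 80.86/6.9 = 11.7.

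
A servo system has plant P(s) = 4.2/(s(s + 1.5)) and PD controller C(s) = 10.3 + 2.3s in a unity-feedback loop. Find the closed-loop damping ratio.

Forward path: (10.3 + 2.3s)·4.2/(s(s+1.5)). The closed-loop characteristic equation is s² + (1.5 + 4.2·2.3)s + 4.2·10.3 = 0.
That is s² + 11.16s + 43.26 = 0, so ω_n = 6.577 rad/s and ζ = 11.16/(2·6.577) = 0.8484.

ζ = 0.848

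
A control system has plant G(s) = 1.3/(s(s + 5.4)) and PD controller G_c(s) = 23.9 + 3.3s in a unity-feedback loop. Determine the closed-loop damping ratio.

Forward path: (23.9 + 3.3s)·1.3/(s(s+5.4)). The closed-loop characteristic equation is s² + (5.4 + 1.3·3.3)s + 1.3·23.9 = 0.
That is s² + 9.69s + 31.07 = 0, so ω_n = 5.574 rad/s and ζ = 9.69/(2·5.574) = 0.8692.

ζ = 0.869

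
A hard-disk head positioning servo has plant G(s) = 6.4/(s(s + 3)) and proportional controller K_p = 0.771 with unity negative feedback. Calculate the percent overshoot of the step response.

5.63%

The closed-loop denominator s² + 3s + 4.934 gives ω_n = √4.934 = 2.221 and ζ = 3/(2ω_n) = 0.6753.
%OS = 100·exp(−πζ/√(1−ζ²)) = 100·exp(−π·0.6753/√0.544) = 5.63%.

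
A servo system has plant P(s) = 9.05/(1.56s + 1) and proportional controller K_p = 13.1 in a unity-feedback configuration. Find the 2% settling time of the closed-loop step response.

T_s ≈ 0.0522 s

Closed loop: T(s) = K_p·P/(1+K_p·P) = 118.6/(1.56s + 1 + 118.6), with pole at s = −(1 + 118.6)/1.56 = −76.64.
τ = 1/76.64 = 0.01305 s, so 2% settling time ≈ 4τ = 0.0522 s.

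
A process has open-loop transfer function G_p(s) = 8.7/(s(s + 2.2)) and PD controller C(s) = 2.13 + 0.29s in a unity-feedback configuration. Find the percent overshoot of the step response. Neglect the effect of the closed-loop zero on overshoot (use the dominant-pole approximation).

12.7%

Forward path: (2.13 + 0.29s)·8.7/(s(s+2.2)). The closed-loop characteristic equation is s² + (2.2 + 8.7·0.29)s + 8.7·2.13 = 0.
That is s² + 4.723s + 18.53 = 0, so ω_n = 4.305 rad/s and ζ = 4.723/(2·4.305) = 0.5486.
%OS = 100·exp(−πζ/√(1−ζ²)) = 12.7%.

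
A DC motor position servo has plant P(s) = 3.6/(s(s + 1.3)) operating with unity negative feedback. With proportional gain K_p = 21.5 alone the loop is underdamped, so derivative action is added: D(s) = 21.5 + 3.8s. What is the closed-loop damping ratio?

Forward path: (21.5 + 3.8s)·3.6/(s(s+1.3)). The closed-loop characteristic equation is s² + (1.3 + 3.6·3.8)s + 3.6·21.5 = 0.
That is s² + 14.98s + 77.4 = 0, so ω_n = 8.798 rad/s and ζ = 14.98/(2·8.798) = 0.8514.

ζ = 0.851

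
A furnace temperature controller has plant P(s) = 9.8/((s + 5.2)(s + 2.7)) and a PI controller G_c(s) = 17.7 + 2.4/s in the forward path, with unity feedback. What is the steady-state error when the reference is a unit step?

0

The open loop G_c(s)P(s) has a pole at the origin (type 1), so the static position error constant is infinite and e_ss = 1/(1+∞) = 0.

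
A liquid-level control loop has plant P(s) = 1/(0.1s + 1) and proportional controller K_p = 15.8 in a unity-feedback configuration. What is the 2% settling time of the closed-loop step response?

T_s ≈ 0.0238 s

Closed loop: T(s) = K_p·P/(1+K_p·P) = 15.8/(0.1s + 1 + 15.8), with pole at s = −(1 + 15.8)/0.1 = −168.
τ = 1/168 = 0.005952 s, so 2% settling time ≈ 4τ = 0.0238 s.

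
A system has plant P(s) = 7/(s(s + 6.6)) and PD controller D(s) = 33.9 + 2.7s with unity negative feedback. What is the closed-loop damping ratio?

Forward path: (33.9 + 2.7s)·7/(s(s+6.6)). The closed-loop characteristic equation is s² + (6.6 + 7·2.7)s + 7·33.9 = 0.
That is s² + 25.5s + 237.3 = 0, so ω_n = 15.4 rad/s and ζ = 25.5/(2·15.4) = 0.8277.

ζ = 0.828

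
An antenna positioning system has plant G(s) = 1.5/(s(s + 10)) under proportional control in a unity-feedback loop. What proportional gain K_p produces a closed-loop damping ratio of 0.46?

Closed-loop characteristic equation: s² + 10s + K_p·1.5 = 0.
So ω_n = √(1.5K_p) and 2ζω_n = 10, giving ζ = 10/(2√(1.5K_p)).
Setting ζ = 0.46: √(1.5K_p) = 10/(2·0.46) = 10.87, so K_p = 118.1/1.5 = 78.8.

K_p = 78.8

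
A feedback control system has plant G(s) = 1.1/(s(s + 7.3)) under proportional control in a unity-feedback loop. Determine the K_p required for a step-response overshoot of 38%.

From %OS = 100·exp(−πζ/√(1−ζ²)) = 38%, ζ = −ln(0.38)/√(π²+ln²(0.38)) = 0.2943.
Characteristic equation s² + 7.3s + 1.1K_p = 0 gives ζ = 7.3/(2√(1.1K_p)).
Setting ζ = 0.2943: √(1.1K_p) = 7.3/(2·0.2943) = 12.4, so K_p = 153.8/1.1 = 140.

K_p = 140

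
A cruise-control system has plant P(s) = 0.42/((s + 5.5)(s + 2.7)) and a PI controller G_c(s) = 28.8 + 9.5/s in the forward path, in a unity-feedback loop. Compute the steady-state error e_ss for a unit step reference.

0

The open loop G_c(s)P(s) has a pole at the origin (type 1), so the static position error constant is infinite and e_ss = 1/(1+∞) = 0.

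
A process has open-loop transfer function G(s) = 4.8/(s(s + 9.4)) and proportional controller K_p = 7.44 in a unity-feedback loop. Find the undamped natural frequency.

The closed-loop denominator is s(s+9.4) + 7.44·4.8 = s² + 9.4s + 35.71.
Matching s² + 2ζω_n s + ω_n²: ω_n = √35.71 = 5.976 rad/s and 2ζω_n = 9.4, so ζ = 9.4/(2·5.976) = 0.786.

ω_n = 5.98 rad/s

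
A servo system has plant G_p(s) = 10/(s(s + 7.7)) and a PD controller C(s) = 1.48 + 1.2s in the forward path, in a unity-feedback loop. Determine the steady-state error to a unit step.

The open loop C(s)G_p(s) has a pole at the origin (type 1), so the static position error constant is infinite and e_ss = 1/(1+∞) = 0.

0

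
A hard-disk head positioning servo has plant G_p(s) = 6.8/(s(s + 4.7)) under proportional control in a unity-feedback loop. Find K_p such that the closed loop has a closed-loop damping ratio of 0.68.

Closed-loop characteristic equation: s² + 4.7s + K_p·6.8 = 0.
So ω_n = √(6.8K_p) and 2ζω_n = 4.7, giving ζ = 4.7/(2√(6.8K_p)).
Setting ζ = 0.68: √(6.8K_p) = 4.7/(2·0.68) = 3.456, so K_p = 11.94/6.8 = 1.76.

K_p = 1.76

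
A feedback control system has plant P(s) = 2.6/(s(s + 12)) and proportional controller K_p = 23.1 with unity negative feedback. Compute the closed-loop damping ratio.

ζ = 0.774

With unity feedback the closed-loop characteristic equation is s² + 12s + 23.1·2.6 = s² + 12s + 60.06 = 0.
So ω_n² = 60.06 ⇒ ω_n = 7.75 rad/s, and ζ = 12/(2ω_n) = 0.774.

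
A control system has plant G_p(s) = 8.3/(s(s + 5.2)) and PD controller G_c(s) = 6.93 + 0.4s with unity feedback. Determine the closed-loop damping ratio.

ζ = 0.562

Forward path: (6.93 + 0.4s)·8.3/(s(s+5.2)). The closed-loop characteristic equation is s² + (5.2 + 8.3·0.4)s + 8.3·6.93 = 0.
That is s² + 8.52s + 57.52 = 0, so ω_n = 7.584 rad/s and ζ = 8.52/(2·7.584) = 0.5617.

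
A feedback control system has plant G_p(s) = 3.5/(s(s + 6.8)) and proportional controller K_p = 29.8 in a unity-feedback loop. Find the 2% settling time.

T_s ≈ 1.18 s

The closed-loop denominator s² + 6.8s + 104.3 gives ω_n = √104.3 = 10.21 and ζ = 6.8/(2ω_n) = 0.3329.
2% settling time T_s ≈ 4/(ζω_n) = 4/3.4 = 1.18 s.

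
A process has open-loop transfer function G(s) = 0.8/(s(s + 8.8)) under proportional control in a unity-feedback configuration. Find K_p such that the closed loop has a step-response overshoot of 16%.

From %OS = 100·exp(−πζ/√(1−ζ²)) = 16%, ζ = −ln(0.16)/√(π²+ln²(0.16)) = 0.5039.
Characteristic equation s² + 8.8s + 0.8K_p = 0 gives ζ = 8.8/(2√(0.8K_p)).
Setting ζ = 0.5039: √(0.8K_p) = 8.8/(2·0.5039) = 8.732, so K_p = 76.26/0.8 = 95.3.

K_p = 95.3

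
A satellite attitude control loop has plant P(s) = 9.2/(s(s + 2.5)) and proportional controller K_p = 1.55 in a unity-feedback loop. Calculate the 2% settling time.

Closed-loop characteristic equation: s² + 2.5s + 14.26 = 0, so ω_n = 3.776 rad/s and ζ = 2.5/(2·3.776) = 0.331.
2% settling time T_s ≈ 4/(ζω_n) = 4/1.25 = 3.2 s.

T_s ≈ 3.2 s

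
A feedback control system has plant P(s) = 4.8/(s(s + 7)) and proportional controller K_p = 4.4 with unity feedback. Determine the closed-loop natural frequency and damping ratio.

1 + K_p·P(s) = 0 gives s² + 7s + 21.12 = 0.
So ω_n² = 21.12 ⇒ ω_n = 4.596 rad/s, and ζ = 7/(2ω_n) = 0.762.

ω_n = 4.6 rad/s, ζ = 0.762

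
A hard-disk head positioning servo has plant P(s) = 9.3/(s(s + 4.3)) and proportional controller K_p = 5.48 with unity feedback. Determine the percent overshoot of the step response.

37.1%

The closed-loop denominator s² + 4.3s + 50.96 gives ω_n = √50.96 = 7.139 and ζ = 4.3/(2ω_n) = 0.3012.
%OS = 100·exp(−πζ/√(1−ζ²)) = 100·exp(−π·0.3012/√0.9093) = 37.1%.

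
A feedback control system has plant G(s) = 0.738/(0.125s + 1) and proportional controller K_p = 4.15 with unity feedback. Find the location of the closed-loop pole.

s = -32.5

Closed loop: T(s) = K_p·G/(1+K_p·G) = 3.063/(0.125s + 1 + 3.063), with pole at s = −(1 + 3.063)/0.125 = −32.5.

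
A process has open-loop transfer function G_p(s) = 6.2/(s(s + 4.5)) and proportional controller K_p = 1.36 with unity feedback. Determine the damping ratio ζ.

1 + K_p·G_p(s) = 0 gives s² + 4.5s + 8.432 = 0.
So ω_n² = 8.432 ⇒ ω_n = 2.904 rad/s, and ζ = 4.5/(2ω_n) = 0.775.

ζ = 0.775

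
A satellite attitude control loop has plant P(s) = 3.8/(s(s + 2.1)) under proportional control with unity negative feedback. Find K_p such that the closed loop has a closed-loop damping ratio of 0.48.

K_p = 1.26

Closed-loop characteristic equation: s² + 2.1s + K_p·3.8 = 0.
So ω_n = √(3.8K_p) and 2ζω_n = 2.1, giving ζ = 2.1/(2√(3.8K_p)).
Setting ζ = 0.48: √(3.8K_p) = 2.1/(2·0.48) = 2.188, so K_p = 4.785/3.8 = 1.26.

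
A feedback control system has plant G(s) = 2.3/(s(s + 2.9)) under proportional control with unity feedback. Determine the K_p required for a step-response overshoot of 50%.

From %OS = 100·exp(−πζ/√(1−ζ²)) = 50%, ζ = −ln(0.5)/√(π²+ln²(0.5)) = 0.2155.
Characteristic equation s² + 2.9s + 2.3K_p = 0 gives ζ = 2.9/(2√(2.3K_p)).
Setting ζ = 0.2155: √(2.3K_p) = 2.9/(2·0.2155) = 6.73, so K_p = 45.29/2.3 = 19.7.

K_p = 19.7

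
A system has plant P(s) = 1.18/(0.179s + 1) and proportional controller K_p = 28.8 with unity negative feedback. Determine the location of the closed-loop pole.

s = -195.4

Closed loop: T(s) = K_p·P/(1+K_p·P) = 33.98/(0.179s + 1 + 33.98), with pole at s = −(1 + 33.98)/0.179 = −195.4.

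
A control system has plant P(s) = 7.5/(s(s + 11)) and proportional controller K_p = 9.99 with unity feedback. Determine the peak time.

The closed-loop denominator s² + 11s + 74.92 gives ω_n = √74.92 = 8.656 and ζ = 11/(2ω_n) = 0.6354.
Damped frequency ω_d = ω_n√(1−ζ²) = 6.684 rad/s, so peak time T_p = π/ω_d = 0.47 s.

T_p = 0.47 s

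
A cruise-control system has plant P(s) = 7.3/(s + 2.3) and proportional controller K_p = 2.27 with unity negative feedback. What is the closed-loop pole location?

Closed-loop transfer function: T(s) = K_p·P(s)/(1 + K_p·P(s)) = 16.57/(s + 2.3 + 16.57) = 16.57/(s + 18.87).
The closed-loop pole is at s = −18.87.

s = -18.87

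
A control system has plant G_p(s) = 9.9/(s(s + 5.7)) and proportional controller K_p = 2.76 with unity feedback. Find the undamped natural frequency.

ω_n = 5.23 rad/s

1 + K_p·G_p(s) = 0 gives s² + 5.7s + 27.32 = 0.
Matching s² + 2ζω_n s + ω_n²: ω_n = √27.32 = 5.227 rad/s and 2ζω_n = 5.7, so ζ = 5.7/(2·5.227) = 0.545.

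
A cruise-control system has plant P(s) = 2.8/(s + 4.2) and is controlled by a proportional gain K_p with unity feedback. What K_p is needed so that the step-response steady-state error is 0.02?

For a type-0 loop with proportional control, e_ss = 1/(1 + K_p·P(0)).
P(0) = 0.6667. Require 1/(1 + K_p·0.6667) = 0.02, so 1 + 0.6667·K_p = 50.
K_p = (50 − 1)/0.6667 = 73.5.

K_p = 73.5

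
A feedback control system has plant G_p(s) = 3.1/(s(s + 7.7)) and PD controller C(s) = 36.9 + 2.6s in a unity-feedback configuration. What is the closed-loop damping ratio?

Forward path: (36.9 + 2.6s)·3.1/(s(s+7.7)). The closed-loop characteristic equation is s² + (7.7 + 3.1·2.6)s + 3.1·36.9 = 0.
That is s² + 15.76s + 114.4 = 0, so ω_n = 10.7 rad/s and ζ = 15.76/(2·10.7) = 0.7368.

ζ = 0.737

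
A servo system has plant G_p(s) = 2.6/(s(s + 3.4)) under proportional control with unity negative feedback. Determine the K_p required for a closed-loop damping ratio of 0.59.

K_p = 3.19

Closed-loop characteristic equation: s² + 3.4s + K_p·2.6 = 0.
So ω_n = √(2.6K_p) and 2ζω_n = 3.4, giving ζ = 3.4/(2√(2.6K_p)).
Setting ζ = 0.59: √(2.6K_p) = 3.4/(2·0.59) = 2.881, so K_p = 8.302/2.6 = 3.19.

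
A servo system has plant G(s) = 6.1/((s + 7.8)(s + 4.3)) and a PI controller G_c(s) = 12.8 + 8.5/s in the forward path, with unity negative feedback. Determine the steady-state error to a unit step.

0

The open loop G_c(s)G(s) has a pole at the origin (type 1), so the static position error constant is infinite and e_ss = 1/(1+∞) = 0.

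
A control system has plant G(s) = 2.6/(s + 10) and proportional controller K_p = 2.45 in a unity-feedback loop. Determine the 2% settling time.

T_s ≈ 0.244 s

Closed-loop transfer function: T(s) = K_p·G(s)/(1 + K_p·G(s)) = 6.37/(s + 10 + 6.37) = 6.37/(s + 16.37).
Time constant τ = 1/16.37 = 0.06109 s, so the 2% settling time is about 4τ = 0.244 s.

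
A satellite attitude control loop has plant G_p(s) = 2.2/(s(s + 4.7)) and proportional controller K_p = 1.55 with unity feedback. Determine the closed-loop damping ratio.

ζ = 1.27

The closed-loop denominator is s(s+4.7) + 1.55·2.2 = s² + 4.7s + 3.41.
So ω_n² = 3.41 ⇒ ω_n = 1.847 rad/s, and ζ = 4.7/(2ω_n) = 1.27.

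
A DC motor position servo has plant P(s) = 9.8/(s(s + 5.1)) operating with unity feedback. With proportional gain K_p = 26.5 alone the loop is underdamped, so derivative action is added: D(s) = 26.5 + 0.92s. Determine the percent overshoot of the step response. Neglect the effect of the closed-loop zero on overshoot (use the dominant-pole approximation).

Forward path: (26.5 + 0.92s)·9.8/(s(s+5.1)). The closed-loop characteristic equation is s² + (5.1 + 9.8·0.92)s + 9.8·26.5 = 0.
That is s² + 14.12s + 259.7 = 0, so ω_n = 16.12 rad/s and ζ = 14.12/(2·16.12) = 0.438.
%OS = 100·exp(−πζ/√(1−ζ²)) = 21.6%.

21.6%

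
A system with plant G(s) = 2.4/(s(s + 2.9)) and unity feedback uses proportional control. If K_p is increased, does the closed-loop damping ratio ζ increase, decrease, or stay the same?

ζ = 2.9/(2√(2.4K_p)); increasing K_p raises the denominator, so ζ falls.

decrease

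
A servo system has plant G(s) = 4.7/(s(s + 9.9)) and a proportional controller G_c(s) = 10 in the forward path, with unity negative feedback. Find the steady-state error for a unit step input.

0

The open loop G_c(s)G(s) has a pole at the origin (type 1), so the static position error constant is infinite and e_ss = 1/(1+∞) = 0.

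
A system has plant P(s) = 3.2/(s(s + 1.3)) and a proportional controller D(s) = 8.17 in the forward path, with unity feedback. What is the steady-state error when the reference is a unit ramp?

The loop has one pole at the origin (type 1). Velocity error constant K_v = lim_{s→0} s·D(s)P(s) = 8.17·3.2/1.3 = 20.11.
Steady-state error to a unit ramp: e_ss = 1/K_v = 0.0497.

0.0497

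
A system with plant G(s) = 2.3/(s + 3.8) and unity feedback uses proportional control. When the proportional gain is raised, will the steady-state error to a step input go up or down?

decrease

The position error constant K_pos = K_p·G(0) grows with K_p, and e_ss = 1/(1+K_pos) falls.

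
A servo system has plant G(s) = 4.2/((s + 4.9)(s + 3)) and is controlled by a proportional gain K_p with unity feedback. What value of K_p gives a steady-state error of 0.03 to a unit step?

K_p = 113

For a type-0 loop with proportional control, e_ss = 1/(1 + K_p·G(0)).
G(0) = 0.2857. Require 1/(1 + K_p·0.2857) = 0.03, so 1 + 0.2857·K_p = 33.33.
K_p = (33.33 − 1)/0.2857 = 113.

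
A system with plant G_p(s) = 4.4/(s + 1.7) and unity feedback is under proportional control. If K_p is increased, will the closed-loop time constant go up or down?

decrease

Closed-loop pole is at s = −(1.7+K_p·4.4); larger K_p moves it further left, so τ = 1/(1.7+K_p·4.4) decreases.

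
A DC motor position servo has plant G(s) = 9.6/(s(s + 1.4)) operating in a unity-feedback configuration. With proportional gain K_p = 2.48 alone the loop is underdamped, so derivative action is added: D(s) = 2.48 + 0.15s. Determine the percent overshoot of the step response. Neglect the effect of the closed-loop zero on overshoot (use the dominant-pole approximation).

38.5%

Forward path: (2.48 + 0.15s)·9.6/(s(s+1.4)). The closed-loop characteristic equation is s² + (1.4 + 9.6·0.15)s + 9.6·2.48 = 0.
That is s² + 2.84s + 23.81 = 0, so ω_n = 4.879 rad/s and ζ = 2.84/(2·4.879) = 0.291.
%OS = 100·exp(−πζ/√(1−ζ²)) = 38.5%.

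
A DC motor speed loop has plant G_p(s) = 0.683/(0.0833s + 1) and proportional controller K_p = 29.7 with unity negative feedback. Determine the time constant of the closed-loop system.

τ = 0.00391 s

Closed loop: T(s) = K_p·G_p/(1+K_p·G_p) = 20.29/(0.0833s + 1 + 20.29), with pole at s = −(1 + 20.29)/0.0833 = −255.5.
Closed-loop time constant τ = 1/255.5 = 0.00391 s.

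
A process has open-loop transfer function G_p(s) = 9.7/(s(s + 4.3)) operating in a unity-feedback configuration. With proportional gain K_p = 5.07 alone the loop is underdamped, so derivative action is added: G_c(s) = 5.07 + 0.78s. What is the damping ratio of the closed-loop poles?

ζ = 0.846

Forward path: (5.07 + 0.78s)·9.7/(s(s+4.3)). The closed-loop characteristic equation is s² + (4.3 + 9.7·0.78)s + 9.7·5.07 = 0.
That is s² + 11.87s + 49.18 = 0, so ω_n = 7.013 rad/s and ζ = 11.87/(2·7.013) = 0.846.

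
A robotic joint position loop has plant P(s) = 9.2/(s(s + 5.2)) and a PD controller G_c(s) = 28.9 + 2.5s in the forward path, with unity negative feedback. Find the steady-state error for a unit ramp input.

The loop has one pole at the origin (type 1). Velocity error constant K_v = lim_{s→0} s·G_c(s)P(s) = 28.9·9.2/5.2 = 51.13.
Steady-state error to a unit ramp: e_ss = 1/K_v = 0.0196.

0.0196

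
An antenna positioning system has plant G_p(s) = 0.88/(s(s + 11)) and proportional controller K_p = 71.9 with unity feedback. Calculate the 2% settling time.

From 1 + K_pG_p(s) = 0: s² + 11s + 63.27 = 0 ⇒ ω_n = 7.954, ζ = 0.6914.
2% settling time T_s ≈ 4/(ζω_n) = 4/5.5 = 0.727 s.

T_s ≈ 0.727 s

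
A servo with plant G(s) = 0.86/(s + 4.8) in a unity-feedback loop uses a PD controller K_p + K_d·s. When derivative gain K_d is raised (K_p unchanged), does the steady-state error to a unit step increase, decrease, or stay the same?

unchanged

K_d affects only the transient (the s-coefficient); the DC loop gain, and hence e_ss, depends only on K_p.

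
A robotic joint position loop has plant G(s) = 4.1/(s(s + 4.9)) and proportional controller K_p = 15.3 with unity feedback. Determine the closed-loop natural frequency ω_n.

ω_n = 7.92 rad/s

1 + K_p·G(s) = 0 gives s² + 4.9s + 62.73 = 0.
Matching s² + 2ζω_n s + ω_n²: ω_n = √62.73 = 7.92 rad/s and 2ζω_n = 4.9, so ζ = 4.9/(2·7.92) = 0.309.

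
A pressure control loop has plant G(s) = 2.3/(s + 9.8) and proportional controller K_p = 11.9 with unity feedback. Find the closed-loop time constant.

Closed-loop transfer function: T(s) = K_p·G(s)/(1 + K_p·G(s)) = 27.37/(s + 9.8 + 27.37) = 27.37/(s + 37.17).
Time constant τ = 1/37.17 = 0.0269 s.

τ = 0.0269 s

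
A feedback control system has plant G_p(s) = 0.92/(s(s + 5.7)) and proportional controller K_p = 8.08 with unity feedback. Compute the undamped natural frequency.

ω_n = 2.73 rad/s

1 + K_p·G_p(s) = 0 gives s² + 5.7s + 7.434 = 0.
So ω_n² = 7.434 ⇒ ω_n = 2.726 rad/s, and ζ = 5.7/(2ω_n) = 1.05.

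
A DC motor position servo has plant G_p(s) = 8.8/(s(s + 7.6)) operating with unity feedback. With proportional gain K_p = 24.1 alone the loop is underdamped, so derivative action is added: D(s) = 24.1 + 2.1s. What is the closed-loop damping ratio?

Forward path: (24.1 + 2.1s)·8.8/(s(s+7.6)). The closed-loop characteristic equation is s² + (7.6 + 8.8·2.1)s + 8.8·24.1 = 0.
That is s² + 26.08s + 212.1 = 0, so ω_n = 14.56 rad/s and ζ = 26.08/(2·14.56) = 0.8954.

ζ = 0.895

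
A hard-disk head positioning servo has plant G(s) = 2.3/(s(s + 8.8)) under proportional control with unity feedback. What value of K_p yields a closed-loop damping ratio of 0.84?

Closed-loop characteristic equation: s² + 8.8s + K_p·2.3 = 0.
So ω_n = √(2.3K_p) and 2ζω_n = 8.8, giving ζ = 8.8/(2√(2.3K_p)).
Setting ζ = 0.84: √(2.3K_p) = 8.8/(2·0.84) = 5.238, so K_p = 27.44/2.3 = 11.9.

K_p = 11.9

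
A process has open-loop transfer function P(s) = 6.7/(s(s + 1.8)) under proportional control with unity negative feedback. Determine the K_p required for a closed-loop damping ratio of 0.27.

Closed-loop characteristic equation: s² + 1.8s + K_p·6.7 = 0.
So ω_n = √(6.7K_p) and 2ζω_n = 1.8, giving ζ = 1.8/(2√(6.7K_p)).
Setting ζ = 0.27: √(6.7K_p) = 1.8/(2·0.27) = 3.333, so K_p = 11.11/6.7 = 1.66.

K_p = 1.66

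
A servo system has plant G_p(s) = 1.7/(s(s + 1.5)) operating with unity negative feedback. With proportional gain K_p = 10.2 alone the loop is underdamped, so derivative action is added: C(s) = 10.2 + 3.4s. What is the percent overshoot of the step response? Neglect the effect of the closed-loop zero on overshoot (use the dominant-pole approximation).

0.35%

Forward path: (10.2 + 3.4s)·1.7/(s(s+1.5)). The closed-loop characteristic equation is s² + (1.5 + 1.7·3.4)s + 1.7·10.2 = 0.
That is s² + 7.28s + 17.34 = 0, so ω_n = 4.164 rad/s and ζ = 7.28/(2·4.164) = 0.8741.
%OS = 100·exp(−πζ/√(1−ζ²)) = 0.35%.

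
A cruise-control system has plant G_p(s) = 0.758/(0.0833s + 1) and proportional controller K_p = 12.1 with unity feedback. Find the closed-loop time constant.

Closed loop: T(s) = K_p·G_p/(1+K_p·G_p) = 9.172/(0.0833s + 1 + 9.172), with pole at s = −(1 + 9.172)/0.0833 = −122.1.
Closed-loop time constant τ = 1/122.1 = 0.00819 s.

τ = 0.00819 s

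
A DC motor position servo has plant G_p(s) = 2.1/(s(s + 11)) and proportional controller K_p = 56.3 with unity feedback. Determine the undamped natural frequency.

With unity feedback the closed-loop characteristic equation is s² + 11s + 56.3·2.1 = s² + 11s + 118.2 = 0.
Matching s² + 2ζω_n s + ω_n²: ω_n = √118.2 = 10.87 rad/s and 2ζω_n = 11, so ζ = 11/(2·10.87) = 0.506.

ω_n = 10.9 rad/s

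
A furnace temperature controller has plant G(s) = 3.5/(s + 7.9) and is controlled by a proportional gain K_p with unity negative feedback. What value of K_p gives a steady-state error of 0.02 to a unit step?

Steady-state error for a unit step on this type-0 loop is 1/(1 + K_p·G(0)).
G(0) = 0.443. Require 1/(1 + K_p·0.443) = 0.02, so 1 + 0.443·K_p = 50.
K_p = (50 − 1)/0.443 = 111.

K_p = 111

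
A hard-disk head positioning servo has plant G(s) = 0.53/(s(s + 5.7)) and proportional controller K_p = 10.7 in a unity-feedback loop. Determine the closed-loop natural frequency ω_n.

The closed-loop denominator is s(s+5.7) + 10.7·0.53 = s² + 5.7s + 5.671.
So ω_n² = 5.671 ⇒ ω_n = 2.381 rad/s, and ζ = 5.7/(2ω_n) = 1.2.

ω_n = 2.38 rad/s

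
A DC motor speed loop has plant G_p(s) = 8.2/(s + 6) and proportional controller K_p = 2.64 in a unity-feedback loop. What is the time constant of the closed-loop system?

Closed-loop transfer function: T(s) = K_p·G_p(s)/(1 + K_p·G_p(s)) = 21.65/(s + 6 + 21.65) = 21.65/(s + 27.65).
Time constant τ = 1/27.65 = 0.0362 s.

τ = 0.0362 s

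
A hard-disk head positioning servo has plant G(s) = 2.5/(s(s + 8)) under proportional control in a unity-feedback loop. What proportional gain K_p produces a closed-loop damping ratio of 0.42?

K_p = 36.3

Closed-loop characteristic equation: s² + 8s + K_p·2.5 = 0.
So ω_n = √(2.5K_p) and 2ζω_n = 8, giving ζ = 8/(2√(2.5K_p)).
Setting ζ = 0.42: √(2.5K_p) = 8/(2·0.42) = 9.524, so K_p = 90.7/2.5 = 36.3.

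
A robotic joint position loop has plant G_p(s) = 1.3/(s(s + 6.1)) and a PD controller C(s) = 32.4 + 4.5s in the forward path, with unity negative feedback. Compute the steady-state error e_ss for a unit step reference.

0

The open loop C(s)G_p(s) has a pole at the origin (type 1), so the static position error constant is infinite and e_ss = 1/(1+∞) = 0.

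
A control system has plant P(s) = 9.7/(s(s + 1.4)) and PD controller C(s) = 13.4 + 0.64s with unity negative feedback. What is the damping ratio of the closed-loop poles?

Forward path: (13.4 + 0.64s)·9.7/(s(s+1.4)). The closed-loop characteristic equation is s² + (1.4 + 9.7·0.64)s + 9.7·13.4 = 0.
That is s² + 7.608s + 130 = 0, so ω_n = 11.4 rad/s and ζ = 7.608/(2·11.4) = 0.3337.

ζ = 0.334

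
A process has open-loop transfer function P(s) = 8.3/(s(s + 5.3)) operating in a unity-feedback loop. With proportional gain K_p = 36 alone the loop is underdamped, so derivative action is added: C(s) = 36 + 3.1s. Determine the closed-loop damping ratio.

ζ = 0.898

Forward path: (36 + 3.1s)·8.3/(s(s+5.3)). The closed-loop characteristic equation is s² + (5.3 + 8.3·3.1)s + 8.3·36 = 0.
That is s² + 31.03s + 298.8 = 0, so ω_n = 17.29 rad/s and ζ = 31.03/(2·17.29) = 0.8976.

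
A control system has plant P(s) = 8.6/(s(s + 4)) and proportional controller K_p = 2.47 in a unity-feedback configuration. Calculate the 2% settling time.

The closed-loop denominator s² + 4s + 21.24 gives ω_n = √21.24 = 4.609 and ζ = 4/(2ω_n) = 0.4339.
2% settling time T_s ≈ 4/(ζω_n) = 4/2 = 2 s.

T_s ≈ 2 s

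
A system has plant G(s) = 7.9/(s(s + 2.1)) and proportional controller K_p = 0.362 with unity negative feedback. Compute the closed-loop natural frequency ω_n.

1 + K_p·G(s) = 0 gives s² + 2.1s + 2.86 = 0.
Matching s² + 2ζω_n s + ω_n²: ω_n = √2.86 = 1.691 rad/s and 2ζω_n = 2.1, so ζ = 2.1/(2·1.691) = 0.621.

ω_n = 1.69 rad/s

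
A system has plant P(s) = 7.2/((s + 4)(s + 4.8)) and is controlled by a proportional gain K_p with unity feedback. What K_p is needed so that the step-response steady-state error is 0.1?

Steady-state error for a unit step on this type-0 loop is 1/(1 + K_p·P(0)).
P(0) = 0.375. Require 1/(1 + K_p·0.375) = 0.1, so 1 + 0.375·K_p = 10.
K_p = (10 − 1)/0.375 = 24.

K_p = 24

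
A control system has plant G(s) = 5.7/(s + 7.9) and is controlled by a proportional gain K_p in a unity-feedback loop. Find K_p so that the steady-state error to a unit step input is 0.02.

K_p = 67.9

For a type-0 loop with proportional control, e_ss = 1/(1 + K_p·G(0)).
G(0) = 0.7215. Require 1/(1 + K_p·0.7215) = 0.02, so 1 + 0.7215·K_p = 50.
K_p = (50 − 1)/0.7215 = 67.9.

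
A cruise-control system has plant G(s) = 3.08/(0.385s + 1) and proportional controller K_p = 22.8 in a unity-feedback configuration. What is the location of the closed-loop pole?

Closed loop: T(s) = K_p·G/(1+K_p·G) = 70.22/(0.385s + 1 + 70.22), with pole at s = −(1 + 70.22)/0.385 = −185.

s = -185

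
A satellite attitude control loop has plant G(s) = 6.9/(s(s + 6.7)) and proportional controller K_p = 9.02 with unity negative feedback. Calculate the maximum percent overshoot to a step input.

Closed-loop characteristic equation: s² + 6.7s + 62.24 = 0, so ω_n = 7.889 rad/s and ζ = 6.7/(2·7.889) = 0.4246.
%OS = 100·exp(−πζ/√(1−ζ²)) = 100·exp(−π·0.4246/√0.8197) = 22.9%.

22.9%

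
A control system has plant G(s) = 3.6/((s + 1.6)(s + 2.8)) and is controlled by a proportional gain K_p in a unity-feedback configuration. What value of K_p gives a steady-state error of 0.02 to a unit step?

Steady-state error for a unit step on this type-0 loop is 1/(1 + K_p·G(0)).
G(0) = 0.8036. Require 1/(1 + K_p·0.8036) = 0.02, so 1 + 0.8036·K_p = 50.
K_p = (50 − 1)/0.8036 = 61.

K_p = 61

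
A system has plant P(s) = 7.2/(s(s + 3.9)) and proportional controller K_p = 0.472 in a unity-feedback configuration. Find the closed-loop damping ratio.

1 + K_p·P(s) = 0 gives s² + 3.9s + 3.398 = 0.
Matching s² + 2ζω_n s + ω_n²: ω_n = √3.398 = 1.843 rad/s and 2ζω_n = 3.9, so ζ = 3.9/(2·1.843) = 1.06.

ζ = 1.06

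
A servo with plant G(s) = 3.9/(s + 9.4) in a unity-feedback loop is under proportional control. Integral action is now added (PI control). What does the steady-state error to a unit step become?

The integrator makes K_pos = lim_{s→0} C(s)G(s) infinite, so e_ss = 1/(1+K_pos) = 0.

0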